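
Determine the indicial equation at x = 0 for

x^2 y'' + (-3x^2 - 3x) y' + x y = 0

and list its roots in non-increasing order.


Divide by x^2 to reach normal form y'' + P_1(x) y' + P_2(x) y = 0 with P_1(x) = -3 - 3/x and P_2(x) = 1/x.
x = 0 is a singular point because the y'-coefficient -3 - 3/x has a pole at x = 0 and the y-coefficient 1/x has a pole at x = 0.
It is a regular singular point because x P_1(x) = p(x) = -3x - 3 and x^2 P_2(x) = q(x) = x are polynomials, hence analytic at x = 0.
p(0) = -3,  q(0) = 0.
Indicial equation: r(r-1) + p(0) r + q(0) = 0, i.e. r^2 + (p(0) - 1) r + q(0) = 0, i.e. r^2 - 4 r = 0.
Discriminant: (-4)^2 - 4(0) = 16, so r = (4 ± 4)/2.
Solving: r_1 = 4, r_2 = 0.

indicial: r^2 - 4 r = 0; roots r_1 = 4, r_2 = 0


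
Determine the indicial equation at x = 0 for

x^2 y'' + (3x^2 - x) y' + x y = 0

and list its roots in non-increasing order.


Divide by x^2 to reach normal form y'' + P_1(x) y' + P_2(x) y = 0 with P_1(x) = 3 - 1/x and P_2(x) = 1/x.
x = 0 is a singular point because the y'-coefficient 3 - 1/x has a pole at x = 0 and the y-coefficient 1/x has a pole at x = 0.
It is a regular singular point because x P_1(x) = p(x) = 3x - 1 and x^2 P_2(x) = q(x) = x are polynomials, hence analytic at x = 0.
p(0) = -1,  q(0) = 0.
Indicial equation: r(r-1) + p(0) r + q(0) = 0, i.e. r^2 + (p(0) - 1) r + q(0) = 0, i.e. r^2 - 2 r = 0.
Discriminant: (-2)^2 - 4(0) = 4, so r = (2 ± 2)/2.
Solving: r_1 = 2, r_2 = 0.

indicial: r^2 - 2 r = 0; roots r_1 = 2, r_2 = 0


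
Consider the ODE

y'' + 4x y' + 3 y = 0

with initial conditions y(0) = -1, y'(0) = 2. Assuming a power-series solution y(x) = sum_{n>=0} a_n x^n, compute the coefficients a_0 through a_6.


Ansatz: y(x) = sum_{n>=0} a_n x^n, so y'(x) = sum_{n>=1} n a_n x^(n-1) and y''(x) = sum_{n>=2} n(n-1) a_n x^(n-2).
Substitute into P(x) y'' + Q(x) y' + R(x) y = 0 with P(x) = 1, Q(x) = 4x, R(x) = 3, and match powers of x.
Initial conditions: a_0 = -1, a_1 = 2.
Setting the coefficient of each power of x to zero and solving order by order (substituting the coefficients already found):
  x^0: 2 a_2 + 3 a_0 = 0  ->  2 a_2 = -3 a_0 = 3  ->  a_2 = 3/2
  x^1: 6 a_3 + 7 a_1 = 0  ->  6 a_3 = -7 a_1 = -14  ->  a_3 = -7/3
  x^2: 12 a_4 + 11 a_2 = 0  ->  12 a_4 = -11 a_2 = -33/2  ->  a_4 = -11/8
  x^3: 20 a_5 + 15 a_3 = 0  ->  20 a_5 = -15 a_3 = 35  ->  a_5 = 7/4
  x^4: 30 a_6 + 19 a_4 = 0  ->  30 a_6 = -19 a_4 = 209/8  ->  a_6 = 209/240
Truncated series: y(x) = -1 + 2 x + (3/2) x^2 - (7/3) x^3 - (11/8) x^4 + (7/4) x^5 + (209/240) x^6 + O(x^7).

a_0 = -1; a_1 = 2; a_2 = 3/2; a_3 = -7/3; a_4 = -11/8; a_5 = 7/4; a_6 = 209/240


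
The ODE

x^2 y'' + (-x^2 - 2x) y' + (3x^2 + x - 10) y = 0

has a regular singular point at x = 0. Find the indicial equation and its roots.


Divide by x^2 to reach normal form y'' + P_1(x) y' + P_2(x) y = 0 with P_1(x) = -1 - 2/x and P_2(x) = 3 + 1/x - 10/x^2.
x = 0 is a singular point because the y'-coefficient -1 - 2/x has a pole at x = 0 and the y-coefficient 3 + 1/x - 10/x^2 has a pole at x = 0.
It is a regular singular point because x P_1(x) = p(x) = -x - 2 and x^2 P_2(x) = q(x) = 3x^2 + x - 10 are polynomials, hence analytic at x = 0.
p(0) = -2,  q(0) = -10.
Indicial equation: r(r-1) + p(0) r + q(0) = 0, i.e. r^2 + (p(0) - 1) r + q(0) = 0, i.e. r^2 - 3 r - 10 = 0.
Discriminant: (-3)^2 - 4(-10) = 49, so r = (3 ± 7)/2.
Solving: r_1 = 5, r_2 = -2.

indicial: r^2 - 3 r - 10 = 0; roots r_1 = 5, r_2 = -2


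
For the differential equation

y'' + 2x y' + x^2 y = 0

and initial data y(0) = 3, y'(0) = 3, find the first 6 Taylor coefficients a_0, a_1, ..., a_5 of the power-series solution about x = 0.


Ansatz: y(x) = sum_{n>=0} a_n x^n, so y'(x) = sum_{n>=1} n a_n x^(n-1) and y''(x) = sum_{n>=2} n(n-1) a_n x^(n-2).
Substitute into P(x) y'' + Q(x) y' + R(x) y = 0 with P(x) = 1, Q(x) = 2x, R(x) = x^2, and match powers of x.
Initial conditions: a_0 = 3, a_1 = 3.
Setting the coefficient of each power of x to zero and solving order by order (substituting the coefficients already found):
  x^0: 2 a_2 = 0  ->  a_2 = 0
  x^1: 6 a_3 + 2 a_1 = 0  ->  6 a_3 = -2 a_1 = -6  ->  a_3 = -1
  x^2: 12 a_4 + 4 a_2 + a_0 = 0  ->  12 a_4 = -4 a_2 - a_0 = -3  ->  a_4 = -1/4
  x^3: 20 a_5 + 6 a_3 + a_1 = 0  ->  20 a_5 = -6 a_3 - a_1 = 3  ->  a_5 = 3/20
Truncated series: y(x) = 3 + 3 x - x^3 - (1/4) x^4 + (3/20) x^5 + O(x^6).

a_0 = 3; a_1 = 3; a_2 = 0; a_3 = -1; a_4 = -1/4; a_5 = 3/20


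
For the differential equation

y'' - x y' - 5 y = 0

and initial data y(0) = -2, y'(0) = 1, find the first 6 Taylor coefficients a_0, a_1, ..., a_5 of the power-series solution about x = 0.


Ansatz: y(x) = sum_{n>=0} a_n x^n, so y'(x) = sum_{n>=1} n a_n x^(n-1) and y''(x) = sum_{n>=2} n(n-1) a_n x^(n-2).
Substitute into P(x) y'' + Q(x) y' + R(x) y = 0 with P(x) = 1, Q(x) = -x, R(x) = -5, and match powers of x.
Initial conditions: a_0 = -2, a_1 = 1.
Setting the coefficient of each power of x to zero and solving order by order (substituting the coefficients already found):
  x^0: 2 a_2 - 5 a_0 = 0  ->  2 a_2 = 5 a_0 = -10  ->  a_2 = -5
  x^1: 6 a_3 - 6 a_1 = 0  ->  6 a_3 = 6 a_1 = 6  ->  a_3 = 1
  x^2: 12 a_4 - 7 a_2 = 0  ->  12 a_4 = 7 a_2 = -35  ->  a_4 = -35/12
  x^3: 20 a_5 - 8 a_3 = 0  ->  20 a_5 = 8 a_3 = 8  ->  a_5 = 2/5
Truncated series: y(x) = -2 + x - 5 x^2 + x^3 - (35/12) x^4 + (2/5) x^5 + O(x^6).

a_0 = -2; a_1 = 1; a_2 = -5; a_3 = 1; a_4 = -35/12; a_5 = 2/5


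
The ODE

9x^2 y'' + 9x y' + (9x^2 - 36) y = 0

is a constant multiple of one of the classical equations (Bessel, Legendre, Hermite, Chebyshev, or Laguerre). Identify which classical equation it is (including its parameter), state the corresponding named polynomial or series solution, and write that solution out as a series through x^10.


All three coefficients share the factor 9; dividing through by 9 gives  x^2 y'' + x y' + (x^2 - 4) y = 0.
This matches the Bessel equation x^2 y'' + x y' + (x^2 - nu^2) y = 0 with nu^2 = 4, so nu = 2; the solution bounded at x = 0 is J_2(x).
Frobenius at x = 0: indicial roots ±nu; for r = nu the recurrence k(k + 2nu) c_k = -c_{k-2} gives the standard series J_nu(x) = sum_{k>=0} (-1)^k / (k! (k+nu)!) (x/2)^(2k+nu). Evaluate the first 5 terms:
  k = 0: (-1)^0 / (0! * 2! * 2^2) x^2 = 1/(1*2*4) x^2 = (1/8) x^2
  k = 1: (-1)^1 / (1! * 3! * 2^4) x^4 = -1/(1*6*16) x^4 = (-1/96) x^4
  k = 2: (-1)^2 / (2! * 4! * 2^6) x^6 = 1/(2*24*64) x^6 = (1/3072) x^6
  k = 3: (-1)^3 / (3! * 5! * 2^8) x^8 = -1/(6*120*256) x^8 = (-1/184320) x^8
  k = 4: (-1)^4 / (4! * 6! * 2^10) x^10 = 1/(24*720*1024) x^10 = (1/17694720) x^10
Hence J_2(x) = x^10/17694720 - x^8/184320 + x^6/3072 - x^4/96 + x^2/8 + ....

J_2(x); series = x^10/17694720 - x^8/184320 + x^6/3072 - x^4/96 + x^2/8


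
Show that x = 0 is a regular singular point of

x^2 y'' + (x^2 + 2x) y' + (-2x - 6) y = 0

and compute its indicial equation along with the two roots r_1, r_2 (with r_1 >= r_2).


Divide by x^2 to reach normal form y'' + P_1(x) y' + P_2(x) y = 0 with P_1(x) = 1 + 2/x and P_2(x) = -2/x - 6/x^2.
x = 0 is a singular point because the y'-coefficient 1 + 2/x has a pole at x = 0 and the y-coefficient -2/x - 6/x^2 has a pole at x = 0.
It is a regular singular point because x P_1(x) = p(x) = x + 2 and x^2 P_2(x) = q(x) = -2x - 6 are polynomials, hence analytic at x = 0.
p(0) = 2,  q(0) = -6.
Indicial equation: r(r-1) + p(0) r + q(0) = 0, i.e. r^2 + (p(0) - 1) r + q(0) = 0, i.e. r^2 + 1 r - 6 = 0.
Discriminant: (1)^2 - 4(-6) = 25, so r = (-1 ± 5)/2.
Solving: r_1 = 2, r_2 = -3.

indicial: r^2 + 1 r - 6 = 0; roots r_1 = 2, r_2 = -3


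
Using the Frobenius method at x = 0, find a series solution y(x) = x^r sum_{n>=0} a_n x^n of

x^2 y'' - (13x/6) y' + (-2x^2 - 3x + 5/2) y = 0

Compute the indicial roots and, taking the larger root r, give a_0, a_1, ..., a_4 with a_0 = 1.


Write in Frobenius form y'' + (p(x)/x) y' + (q(x)/x^2) y = 0:
  p(x) = -13/6,  q(x) = -2x^2 - 3x + 5/2.
Indicial equation: r(r-1) + (-13/6) r + (5/2) = 0 -> roots r_1 = 5/3, r_2 = 3/2.
Take r = r_1 = 5/3. Let y(x) = x^r sum_{n>=0} a_n x^n with a_0 = 1.
Substitute y = x^r sum a_n x^n and match x^{r+n}. The recurrence is
  D(n) a_n - 3 a_{n-1} - 2 a_{n-2} = 0,  where D(n) = (r+n)(r+n-1) + (-13/6)(r+n) + (5/2).
  a_n = [3 a_{n-1} + 2 a_{n-2}] / D(n).
Since the indicial polynomial factors as (r - r_1)(r - r_2), D(n) = (r_1 + n - r_1)(r_1 + n - r_2) = n(n + 1/6).
Evaluating step by step (a_0 = 1):
  n = 1: D(1) = 1(1 + 1/6) = 7/6; numerator = 3(1) = 3; a_1 = (3)/(7/6) = 18/7
  n = 2: D(2) = 2(2 + 1/6) = 13/3; numerator = 3(18/7) + 2(1) = 68/7; a_2 = (68/7)/(13/3) = 204/91
  n = 3: D(3) = 3(3 + 1/6) = 19/2; numerator = 3(204/91) + 2(18/7) = 1080/91; a_3 = (1080/91)/(19/2) = 2160/1729
  n = 4: D(4) = 4(4 + 1/6) = 50/3; numerator = 3(2160/1729) + 2(204/91) = 14232/1729; a_4 = (14232/1729)/(50/3) = 21348/43225

r = 5/3; a_0 = 1; a_1 = 18/7; a_2 = 204/91; a_3 = 2160/1729; a_4 = 21348/43225


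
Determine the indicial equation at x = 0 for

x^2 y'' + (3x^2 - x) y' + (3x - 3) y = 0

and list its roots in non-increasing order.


Divide by x^2 to reach normal form y'' + P_1(x) y' + P_2(x) y = 0 with P_1(x) = 3 - 1/x and P_2(x) = 3/x - 3/x^2.
x = 0 is a singular point because the y'-coefficient 3 - 1/x has a pole at x = 0 and the y-coefficient 3/x - 3/x^2 has a pole at x = 0.
It is a regular singular point because x P_1(x) = p(x) = 3x - 1 and x^2 P_2(x) = q(x) = 3x - 3 are polynomials, hence analytic at x = 0.
p(0) = -1,  q(0) = -3.
Indicial equation: r(r-1) + p(0) r + q(0) = 0, i.e. r^2 + (p(0) - 1) r + q(0) = 0, i.e. r^2 - 2 r - 3 = 0.
Discriminant: (-2)^2 - 4(-3) = 16, so r = (2 ± 4)/2.
Solving: r_1 = 3, r_2 = -1.

indicial: r^2 - 2 r - 3 = 0; roots r_1 = 3, r_2 = -1


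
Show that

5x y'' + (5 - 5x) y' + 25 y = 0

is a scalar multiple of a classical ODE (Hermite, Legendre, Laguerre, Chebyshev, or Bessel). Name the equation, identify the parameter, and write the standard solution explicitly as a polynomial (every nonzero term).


All three coefficients share the factor 5; dividing through by 5 gives  x y'' + (1 - x) y' + 5 y = 0.
This matches the Laguerre equation x y'' + (1 - x) y' + n y = 0 with n = 5; the polynomial solution is L_5(x).
With y = sum_k a_k x^k, matching x^k gives (k+1)k a_{k+1} + (k+1) a_{k+1} - k a_k + n a_k = 0, i.e. (k+1)^2 a_{k+1} = (k - n) a_k = (k - 5) a_k. The right side vanishes at k = 5, so the series terminates at degree 5.
Standard normalization L_n(0) = 1 gives a_0 = 1. Work upward with a_{k+1} = (k - 5) a_k / (k+1)^2:
  a_1 = (0 - 5)(1) / 1^2 = -5/1 = -5
  a_2 = (1 - 5)(-5) / 2^2 = 20/4 = 5
  a_3 = (2 - 5)(5) / 3^2 = -15/9 = -5/3
  a_4 = (3 - 5)(-5/3) / 4^2 = (10/3)/16 = 5/24
  a_5 = (4 - 5)(5/24) / 5^2 = (-5/24)/25 = -1/120
Hence L_5(x) = -x^5/120 + 5 x^4/24 - 5 x^3/3 + 5 x^2 - 5 x + 1.

L_5(x); series = -x^5/120 + 5 x^4/24 - 5 x^3/3 + 5 x^2 - 5 x + 1


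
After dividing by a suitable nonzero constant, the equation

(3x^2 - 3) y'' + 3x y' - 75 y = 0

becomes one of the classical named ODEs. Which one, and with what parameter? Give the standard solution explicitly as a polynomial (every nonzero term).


All three coefficients share the factor -3; dividing through by -3 gives  (1 - x^2) y'' - x y' + 25 y = 0.
This matches the Chebyshev equation (1 - x^2) y'' - x y' + n^2 y = 0 (note the -x y' term, not -2x y') with n^2 = 25, so n = 5; the polynomial solution is T_5(x).
With y = sum_k a_k x^k, matching x^k gives (k+2)(k+1) a_{k+2} = (k^2 - n^2) a_k = (k - 5)(k + 5) a_k. The right side vanishes at k = 5, so the series with the parity of 5 terminates at degree 5.
Standard normalization: leading coefficient of T_n is 2^(n-1), so a_5 = 2^4 = 16. Work downward with a_k = (k+1)(k+2) a_{k+2} / ((k - 5)(k + 5)):
  a_3 = (4)(5)(16) / ((3 - 5)(3 + 5)) = 320/(-16) = -20
  a_1 = (2)(3)(-20) / ((1 - 5)(1 + 5)) = -120/(-24) = 5
Hence T_5(x) = 16 x^5 - 20 x^3 + 5 x.

T_5(x); series = 16 x^5 - 20 x^3 + 5 x


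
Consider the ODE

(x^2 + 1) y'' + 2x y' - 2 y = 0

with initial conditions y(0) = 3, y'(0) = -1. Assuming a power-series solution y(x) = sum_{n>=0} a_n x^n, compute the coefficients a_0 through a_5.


Ansatz: y(x) = sum_{n>=0} a_n x^n, so y'(x) = sum_{n>=1} n a_n x^(n-1) and y''(x) = sum_{n>=2} n(n-1) a_n x^(n-2).
Substitute into P(x) y'' + Q(x) y' + R(x) y = 0 with P(x) = x^2 + 1, Q(x) = 2x, R(x) = -2, and match powers of x.
Initial conditions: a_0 = 3, a_1 = -1.
Setting the coefficient of each power of x to zero and solving order by order (substituting the coefficients already found):
  x^0: 2 a_2 - 2 a_0 = 0  ->  2 a_2 = 2 a_0 = 6  ->  a_2 = 3
  x^1: 6 a_3 = 0  ->  a_3 = 0
  x^2: 12 a_4 + 4 a_2 = 0  ->  12 a_4 = -4 a_2 = -12  ->  a_4 = -1
  x^3: 20 a_5 + 10 a_3 = 0  ->  20 a_5 = -10 a_3 = 0  ->  a_5 = 0
Truncated series: y(x) = 3 - x + 3 x^2 - x^4 + O(x^6).

a_0 = 3; a_1 = -1; a_2 = 3; a_3 = 0; a_4 = -1; a_5 = 0


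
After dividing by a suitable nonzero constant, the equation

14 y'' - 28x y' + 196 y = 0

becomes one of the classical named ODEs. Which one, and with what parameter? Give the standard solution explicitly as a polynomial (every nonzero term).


All three coefficients share the factor 14; dividing through by 14 gives  y'' - 2x y' + 14 y = 0.
This matches the Hermite equation y'' - 2x y' + 2n y = 0 with 2n = 14, so n = 7; the polynomial solution is H_7(x).
With y = sum_k a_k x^k, matching x^k gives (k+2)(k+1) a_{k+2} = 2(k - n) a_k = 2(k - 7) a_k. The right side vanishes at k = 7, so the series with the parity of 7 terminates at degree 7.
Standard normalization: leading coefficient of H_n is 2^n, so a_7 = 2^7 = 128. Work downward with a_k = (k+1)(k+2) a_{k+2} / (2(k - n)):
  a_5 = (6)(7)(128) / (2(5 - 7)) = 5376/(-4) = -1344
  a_3 = (4)(5)(-1344) / (2(3 - 7)) = -26880/(-8) = 3360
  a_1 = (2)(3)(3360) / (2(1 - 7)) = 20160/(-12) = -1680
Hence H_7(x) = 128 x^7 - 1344 x^5 + 3360 x^3 - 1680 x.

H_7(x); series = 128 x^7 - 1344 x^5 + 3360 x^3 - 1680 x


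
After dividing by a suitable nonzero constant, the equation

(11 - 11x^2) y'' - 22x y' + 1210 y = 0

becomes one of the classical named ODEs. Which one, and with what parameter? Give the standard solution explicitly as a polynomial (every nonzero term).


All three coefficients share the factor 11; dividing through by 11 gives  (1 - x^2) y'' - 2x y' + 110 y = 0.
This matches the Legendre equation (1 - x^2) y'' - 2x y' + n(n+1) y = 0 (note the -2x y' term) with n(n+1) = 110, so n = 10; the polynomial solution is P_10(x).
With y = sum_k a_k x^k, matching x^k gives (k+2)(k+1) a_{k+2} = [k(k+1) - n(n+1)] a_k = (k - 10)(k + 11) a_k. The right side vanishes at k = 10, so the series with the parity of 10 terminates at degree 10.
Standard normalization (P_n(1) = 1): leading coefficient (2n)!/(2^n (n!)^2) = 2432902008176640000/(1024*13168189440000) = 46189/256, so a_10 = 46189/256. Work downward with a_k = (k+1)(k+2) a_{k+2} / ((k - 10)(k + 11)):
  a_8 = (9)(10)(46189/256) / ((8 - 10)(8 + 11)) = (2078505/128)/(-38) = -109395/256
  a_6 = (7)(8)(-109395/256) / ((6 - 10)(6 + 11)) = (-765765/32)/(-68) = 45045/128
  a_4 = (5)(6)(45045/128) / ((4 - 10)(4 + 11)) = (675675/64)/(-90) = -15015/128
  a_2 = (3)(4)(-15015/128) / ((2 - 10)(2 + 11)) = (-45045/32)/(-104) = 3465/256
  a_0 = (1)(2)(3465/256) / ((0 - 10)(0 + 11)) = (3465/128)/(-110) = -63/256
Hence P_10(x) = 46189 x^10/256 - 109395 x^8/256 + 45045 x^6/128 - 15015 x^4/128 + 3465 x^2/256 - 63/256.

P_10(x); series = 46189 x^10/256 - 109395 x^8/256 + 45045 x^6/128 - 15015 x^4/128 + 3465 x^2/256 - 63/256


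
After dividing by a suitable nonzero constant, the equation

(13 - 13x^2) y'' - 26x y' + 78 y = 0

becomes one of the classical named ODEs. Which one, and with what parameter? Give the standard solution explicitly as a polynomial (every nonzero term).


All three coefficients share the factor 13; dividing through by 13 gives  (1 - x^2) y'' - 2x y' + 6 y = 0.
This matches the Legendre equation (1 - x^2) y'' - 2x y' + n(n+1) y = 0 (note the -2x y' term) with n(n+1) = 6, so n = 2; the polynomial solution is P_2(x).
With y = sum_k a_k x^k, matching x^k gives (k+2)(k+1) a_{k+2} = [k(k+1) - n(n+1)] a_k = (k - 2)(k + 3) a_k. The right side vanishes at k = 2, so the series with the parity of 2 terminates at degree 2.
Standard normalization (P_n(1) = 1): leading coefficient (2n)!/(2^n (n!)^2) = 24/(4*4) = 3/2, so a_2 = 3/2. Work downward with a_k = (k+1)(k+2) a_{k+2} / ((k - 2)(k + 3)):
  a_0 = (1)(2)(3/2) / ((0 - 2)(0 + 3)) = 3/(-6) = -1/2
Hence P_2(x) = 3 x^2/2 - 1/2.

P_2(x); series = 3 x^2/2 - 1/2


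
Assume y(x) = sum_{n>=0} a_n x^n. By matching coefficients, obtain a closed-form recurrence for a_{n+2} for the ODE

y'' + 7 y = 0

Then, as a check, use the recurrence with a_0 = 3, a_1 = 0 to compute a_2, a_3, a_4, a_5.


Substitute y = sum_n a_n x^n into y'' + (const) y = 0.
y''(x) = sum_{n>=0} (n+2)(n+1) a_{n+2} x^n.
The ODE becomes sum_n [(n+2)(n+1) a_{n+2} + 7 a_n] x^n = 0.
Setting each coefficient to zero gives the recurrence:
  (n+2)(n+1) a_{n+2} + 7 a_n = 0,
  a_{n+2} = -7 / ((n+1)(n+2)) a_n.

Check with a_0 = 3, a_1 = 0 (apply the recurrence for n = 0, 1, 2, 3): a_0 = 3, a_1 = 0, a_2 = -21/2, a_3 = 0, a_4 = 49/8, a_5 = 0.

a_{n+2} = -7/((n+1)(n+2)) * a_n; check: a_0 = 3, a_1 = 0, a_2 = -21/2, a_3 = 0, a_4 = 49/8, a_5 = 0


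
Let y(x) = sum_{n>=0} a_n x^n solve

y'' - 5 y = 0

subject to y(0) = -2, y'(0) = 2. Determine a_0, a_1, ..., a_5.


Ansatz: y(x) = sum_{n>=0} a_n x^n, so y'(x) = sum_{n>=1} n a_n x^(n-1) and y''(x) = sum_{n>=2} n(n-1) a_n x^(n-2).
Substitute into P(x) y'' + Q(x) y' + R(x) y = 0 with P(x) = 1, Q(x) = 0, R(x) = -5, and match powers of x.
Initial conditions: a_0 = -2, a_1 = 2.
Setting the coefficient of each power of x to zero and solving order by order (substituting the coefficients already found):
  x^0: 2 a_2 - 5 a_0 = 0  ->  2 a_2 = 5 a_0 = -10  ->  a_2 = -5
  x^1: 6 a_3 - 5 a_1 = 0  ->  6 a_3 = 5 a_1 = 10  ->  a_3 = 5/3
  x^2: 12 a_4 - 5 a_2 = 0  ->  12 a_4 = 5 a_2 = -25  ->  a_4 = -25/12
  x^3: 20 a_5 - 5 a_3 = 0  ->  20 a_5 = 5 a_3 = 25/3  ->  a_5 = 5/12
Truncated series: y(x) = -2 + 2 x - 5 x^2 + (5/3) x^3 - (25/12) x^4 + (5/12) x^5 + O(x^6).

a_0 = -2; a_1 = 2; a_2 = -5; a_3 = 5/3; a_4 = -25/12; a_5 = 5/12


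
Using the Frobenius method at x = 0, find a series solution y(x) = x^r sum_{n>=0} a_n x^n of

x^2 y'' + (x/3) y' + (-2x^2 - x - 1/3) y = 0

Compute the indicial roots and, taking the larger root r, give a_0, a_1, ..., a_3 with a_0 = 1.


Write in Frobenius form y'' + (p(x)/x) y' + (q(x)/x^2) y = 0:
  p(x) = 1/3,  q(x) = -2x^2 - x - 1/3.
Indicial equation: r(r-1) + (1/3) r + (-1/3) = 0 -> roots r_1 = 1, r_2 = -1/3.
Take r = r_1 = 1. Let y(x) = x^r sum_{n>=0} a_n x^n with a_0 = 1.
Substitute y = x^r sum a_n x^n and match x^{r+n}. The recurrence is
  D(n) a_n - 1 a_{n-1} - 2 a_{n-2} = 0,  where D(n) = (r+n)(r+n-1) + (1/3)(r+n) + (-1/3).
  a_n = [1 a_{n-1} + 2 a_{n-2}] / D(n).
Since the indicial polynomial factors as (r - r_1)(r - r_2), D(n) = (r_1 + n - r_1)(r_1 + n - r_2) = n(n + 4/3).
Evaluating step by step (a_0 = 1):
  n = 1: D(1) = 1(1 + 4/3) = 7/3; numerator = 1(1) = 1; a_1 = (1)/(7/3) = 3/7
  n = 2: D(2) = 2(2 + 4/3) = 20/3; numerator = 1(3/7) + 2(1) = 17/7; a_2 = (17/7)/(20/3) = 51/140
  n = 3: D(3) = 3(3 + 4/3) = 13; numerator = 1(51/140) + 2(3/7) = 171/140; a_3 = (171/140)/(13) = 171/1820

r = 1; a_0 = 1; a_1 = 3/7; a_2 = 51/140; a_3 = 171/1820


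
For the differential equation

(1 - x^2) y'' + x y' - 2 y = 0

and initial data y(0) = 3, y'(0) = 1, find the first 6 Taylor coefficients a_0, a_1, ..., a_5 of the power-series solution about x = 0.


Ansatz: y(x) = sum_{n>=0} a_n x^n, so y'(x) = sum_{n>=1} n a_n x^(n-1) and y''(x) = sum_{n>=2} n(n-1) a_n x^(n-2).
Substitute into P(x) y'' + Q(x) y' + R(x) y = 0 with P(x) = 1 - x^2, Q(x) = x, R(x) = -2, and match powers of x.
Initial conditions: a_0 = 3, a_1 = 1.
Setting the coefficient of each power of x to zero and solving order by order (substituting the coefficients already found):
  x^0: 2 a_2 - 2 a_0 = 0  ->  2 a_2 = 2 a_0 = 6  ->  a_2 = 3
  x^1: 6 a_3 - a_1 = 0  ->  6 a_3 = a_1 = 1  ->  a_3 = 1/6
  x^2: 12 a_4 - 2 a_2 = 0  ->  12 a_4 = 2 a_2 = 6  ->  a_4 = 1/2
  x^3: 20 a_5 - 5 a_3 = 0  ->  20 a_5 = 5 a_3 = 5/6  ->  a_5 = 1/24
Truncated series: y(x) = 3 + x + 3 x^2 + (1/6) x^3 + (1/2) x^4 + (1/24) x^5 + O(x^6).

a_0 = 3; a_1 = 1; a_2 = 3; a_3 = 1/6; a_4 = 1/2; a_5 = 1/24


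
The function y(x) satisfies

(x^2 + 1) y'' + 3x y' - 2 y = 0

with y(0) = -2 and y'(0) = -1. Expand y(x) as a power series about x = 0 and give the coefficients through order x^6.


Ansatz: y(x) = sum_{n>=0} a_n x^n, so y'(x) = sum_{n>=1} n a_n x^(n-1) and y''(x) = sum_{n>=2} n(n-1) a_n x^(n-2).
Substitute into P(x) y'' + Q(x) y' + R(x) y = 0 with P(x) = x^2 + 1, Q(x) = 3x, R(x) = -2, and match powers of x.
Initial conditions: a_0 = -2, a_1 = -1.
Setting the coefficient of each power of x to zero and solving order by order (substituting the coefficients already found):
  x^0: 2 a_2 - 2 a_0 = 0  ->  2 a_2 = 2 a_0 = -4  ->  a_2 = -2
  x^1: 6 a_3 + a_1 = 0  ->  6 a_3 = -a_1 = 1  ->  a_3 = 1/6
  x^2: 12 a_4 + 6 a_2 = 0  ->  12 a_4 = -6 a_2 = 12  ->  a_4 = 1
  x^3: 20 a_5 + 13 a_3 = 0  ->  20 a_5 = -13 a_3 = -13/6  ->  a_5 = -13/120
  x^4: 30 a_6 + 22 a_4 = 0  ->  30 a_6 = -22 a_4 = -22  ->  a_6 = -11/15
Truncated series: y(x) = -2 - x - 2 x^2 + (1/6) x^3 + x^4 - (13/120) x^5 - (11/15) x^6 + O(x^7).

a_0 = -2; a_1 = -1; a_2 = -2; a_3 = 1/6; a_4 = 1; a_5 = -13/120; a_6 = -11/15


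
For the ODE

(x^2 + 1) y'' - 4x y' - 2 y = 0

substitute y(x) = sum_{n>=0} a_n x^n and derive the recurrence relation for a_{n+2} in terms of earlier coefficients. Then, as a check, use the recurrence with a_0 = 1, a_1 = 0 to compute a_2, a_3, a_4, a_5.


Substitute y = sum_n a_n x^n.
(1 + 1 x^2) y'' contributes (n+2)(n+1) a_{n+2} + n(n-1) a_n at x^n.
-4 x y'(x) contributes -4 n a_n at x^n.
-2 y(x) contributes -2 a_n at x^n.
Matching x^n: (n+2)(n+1) a_{n+2} + (n(n-1) - 4 n - 2) a_n = 0.
Thus a_{n+2} = (-n(n-1) + 4 n + 2) / ((n+1)(n+2)) * a_n.

Check with a_0 = 1, a_1 = 0 (apply the recurrence for n = 0, 1, 2, 3): a_0 = 1, a_1 = 0, a_2 = 1, a_3 = 0, a_4 = 2/3, a_5 = 0.

a_(n+2) = (-n(n-1) + 4 n + 2) / ((n+1)(n+2)) * a_n; check: a_0 = 1, a_1 = 0, a_2 = 1, a_3 = 0, a_4 = 2/3, a_5 = 0


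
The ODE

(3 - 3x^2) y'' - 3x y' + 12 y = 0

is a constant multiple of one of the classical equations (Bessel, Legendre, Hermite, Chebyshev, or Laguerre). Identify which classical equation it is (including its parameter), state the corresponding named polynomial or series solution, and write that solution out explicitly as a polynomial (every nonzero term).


All three coefficients share the factor 3; dividing through by 3 gives  (1 - x^2) y'' - x y' + 4 y = 0.
This matches the Chebyshev equation (1 - x^2) y'' - x y' + n^2 y = 0 (note the -x y' term, not -2x y') with n^2 = 4, so n = 2; the polynomial solution is T_2(x).
With y = sum_k a_k x^k, matching x^k gives (k+2)(k+1) a_{k+2} = (k^2 - n^2) a_k = (k - 2)(k + 2) a_k. The right side vanishes at k = 2, so the series with the parity of 2 terminates at degree 2.
Standard normalization: leading coefficient of T_n is 2^(n-1), so a_2 = 2^1 = 2. Work downward with a_k = (k+1)(k+2) a_{k+2} / ((k - 2)(k + 2)):
  a_0 = (1)(2)(2) / ((0 - 2)(0 + 2)) = 4/(-4) = -1
Hence T_2(x) = 2 x^2 - 1.

T_2(x); series = 2 x^2 - 1


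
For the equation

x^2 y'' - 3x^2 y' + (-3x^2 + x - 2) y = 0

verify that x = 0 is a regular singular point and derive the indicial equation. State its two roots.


Divide by x^2 to reach normal form y'' + P_1(x) y' + P_2(x) y = 0 with P_1(x) = -3 and P_2(x) = -3 + 1/x - 2/x^2.
x = 0 is a singular point because the y-coefficient -3 + 1/x - 2/x^2 has a pole at x = 0.
It is a regular singular point because x P_1(x) = p(x) = -3x and x^2 P_2(x) = q(x) = -3x^2 + x - 2 are polynomials, hence analytic at x = 0.
p(0) = 0,  q(0) = -2.
Indicial equation: r(r-1) + p(0) r + q(0) = 0, i.e. r^2 + (p(0) - 1) r + q(0) = 0, i.e. r^2 - 1 r - 2 = 0.
Discriminant: (-1)^2 - 4(-2) = 9, so r = (1 ± 3)/2.
Solving: r_1 = 2, r_2 = -1.

indicial: r^2 - 1 r - 2 = 0; roots r_1 = 2, r_2 = -1


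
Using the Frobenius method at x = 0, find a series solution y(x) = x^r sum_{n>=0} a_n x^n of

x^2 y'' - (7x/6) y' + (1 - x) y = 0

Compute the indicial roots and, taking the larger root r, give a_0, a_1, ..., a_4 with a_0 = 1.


Write in Frobenius form y'' + (p(x)/x) y' + (q(x)/x^2) y = 0:
  p(x) = -7/6,  q(x) = 1 - x.
Indicial equation: r(r-1) + (-7/6) r + (1) = 0 -> roots r_1 = 3/2, r_2 = 2/3.
Take r = r_1 = 3/2. Let y(x) = x^r sum_{n>=0} a_n x^n with a_0 = 1.
Substitute y = x^r sum a_n x^n and match x^{r+n}. The recurrence is
  D(n) a_n - 1 a_{n-1} = 0,  where D(n) = (r+n)(r+n-1) + (-7/6)(r+n) + (1).
  a_n = 1 / D(n) * a_{n-1}.
Since the indicial polynomial factors as (r - r_1)(r - r_2), D(n) = (r_1 + n - r_1)(r_1 + n - r_2) = n(n + 5/6).
Evaluating step by step (a_0 = 1):
  n = 1: D(1) = 1(1 + 5/6) = 11/6; numerator = 1(1) = 1; a_1 = (1)/(11/6) = 6/11
  n = 2: D(2) = 2(2 + 5/6) = 17/3; numerator = 1(6/11) = 6/11; a_2 = (6/11)/(17/3) = 18/187
  n = 3: D(3) = 3(3 + 5/6) = 23/2; numerator = 1(18/187) = 18/187; a_3 = (18/187)/(23/2) = 36/4301
  n = 4: D(4) = 4(4 + 5/6) = 58/3; numerator = 1(36/4301) = 36/4301; a_4 = (36/4301)/(58/3) = 54/124729

r = 3/2; a_0 = 1; a_1 = 6/11; a_2 = 18/187; a_3 = 36/4301; a_4 = 54/124729


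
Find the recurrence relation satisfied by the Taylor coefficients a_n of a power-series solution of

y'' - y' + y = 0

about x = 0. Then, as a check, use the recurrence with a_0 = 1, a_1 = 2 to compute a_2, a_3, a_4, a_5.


Substitute y = sum_n a_n x^n.
y''(x) has coefficient (n+2)(n+1) a_{n+2} at x^n;
-y'(x) has coefficient -(n+1) a_{n+1} at x^n;
y(x) has coefficient 1 a_n at x^n.
Matching x^n: (n+2)(n+1) a_{n+2} - (n+1) a_{n+1} + 1 a_n = 0.
Thus a_{n+2} = [(n+1) a_{n+1} - 1 a_n] / ((n+1)(n+2)).

Check with a_0 = 1, a_1 = 2 (apply the recurrence for n = 0, 1, 2, 3): a_0 = 1, a_1 = 2, a_2 = 1/2, a_3 = -1/6, a_4 = -1/12, a_5 = -1/120.

a_(n+2) = [(n+1) a_(n+1) - 1 a_n] / ((n+1)(n+2)); check: a_0 = 1, a_1 = 2, a_2 = 1/2, a_3 = -1/6, a_4 = -1/12, a_5 = -1/120


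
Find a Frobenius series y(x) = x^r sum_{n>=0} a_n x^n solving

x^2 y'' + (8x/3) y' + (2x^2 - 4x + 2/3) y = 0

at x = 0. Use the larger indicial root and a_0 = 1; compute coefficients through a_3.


Write in Frobenius form y'' + (p(x)/x) y' + (q(x)/x^2) y = 0:
  p(x) = 8/3,  q(x) = 2x^2 - 4x + 2/3.
Indicial equation: r(r-1) + (8/3) r + (2/3) = 0 -> roots r_1 = -2/3, r_2 = -1.
Take r = r_1 = -2/3. Let y(x) = x^r sum_{n>=0} a_n x^n with a_0 = 1.
Substitute y = x^r sum a_n x^n and match x^{r+n}. The recurrence is
  D(n) a_n - 4 a_{n-1} + 2 a_{n-2} = 0,  where D(n) = (r+n)(r+n-1) + (8/3)(r+n) + (2/3).
  a_n = [4 a_{n-1} - 2 a_{n-2}] / D(n).
Since the indicial polynomial factors as (r - r_1)(r - r_2), D(n) = (r_1 + n - r_1)(r_1 + n - r_2) = n(n + 1/3).
Evaluating step by step (a_0 = 1):
  n = 1: D(1) = 1(1 + 1/3) = 4/3; numerator = 4(1) = 4; a_1 = (4)/(4/3) = 3
  n = 2: D(2) = 2(2 + 1/3) = 14/3; numerator = 4(3) - 2(1) = 10; a_2 = (10)/(14/3) = 15/7
  n = 3: D(3) = 3(3 + 1/3) = 10; numerator = 4(15/7) - 2(3) = 18/7; a_3 = (18/7)/(10) = 9/35

r = -2/3; a_0 = 1; a_1 = 3; a_2 = 15/7; a_3 = 9/35


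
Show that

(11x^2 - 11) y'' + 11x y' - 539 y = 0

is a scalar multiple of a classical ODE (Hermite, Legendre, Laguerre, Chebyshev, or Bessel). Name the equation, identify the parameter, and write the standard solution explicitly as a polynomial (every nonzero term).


All three coefficients share the factor -11; dividing through by -11 gives  (1 - x^2) y'' - x y' + 49 y = 0.
This matches the Chebyshev equation (1 - x^2) y'' - x y' + n^2 y = 0 (note the -x y' term, not -2x y') with n^2 = 49, so n = 7; the polynomial solution is T_7(x).
With y = sum_k a_k x^k, matching x^k gives (k+2)(k+1) a_{k+2} = (k^2 - n^2) a_k = (k - 7)(k + 7) a_k. The right side vanishes at k = 7, so the series with the parity of 7 terminates at degree 7.
Standard normalization: leading coefficient of T_n is 2^(n-1), so a_7 = 2^6 = 64. Work downward with a_k = (k+1)(k+2) a_{k+2} / ((k - 7)(k + 7)):
  a_5 = (6)(7)(64) / ((5 - 7)(5 + 7)) = 2688/(-24) = -112
  a_3 = (4)(5)(-112) / ((3 - 7)(3 + 7)) = -2240/(-40) = 56
  a_1 = (2)(3)(56) / ((1 - 7)(1 + 7)) = 336/(-48) = -7
Hence T_7(x) = 64 x^7 - 112 x^5 + 56 x^3 - 7 x.

T_7(x); series = 64 x^7 - 112 x^5 + 56 x^3 - 7 x


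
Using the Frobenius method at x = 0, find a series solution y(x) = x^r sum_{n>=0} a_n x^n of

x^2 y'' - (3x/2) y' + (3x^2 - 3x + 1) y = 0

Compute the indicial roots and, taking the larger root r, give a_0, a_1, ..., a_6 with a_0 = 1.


Write in Frobenius form y'' + (p(x)/x) y' + (q(x)/x^2) y = 0:
  p(x) = -3/2,  q(x) = 3x^2 - 3x + 1.
Indicial equation: r(r-1) + (-3/2) r + (1) = 0 -> roots r_1 = 2, r_2 = 1/2.
Take r = r_1 = 2. Let y(x) = x^r sum_{n>=0} a_n x^n with a_0 = 1.
Substitute y = x^r sum a_n x^n and match x^{r+n}. The recurrence is
  D(n) a_n - 3 a_{n-1} + 3 a_{n-2} = 0,  where D(n) = (r+n)(r+n-1) + (-3/2)(r+n) + (1).
  a_n = [3 a_{n-1} - 3 a_{n-2}] / D(n).
Since the indicial polynomial factors as (r - r_1)(r - r_2), D(n) = (r_1 + n - r_1)(r_1 + n - r_2) = n(n + 3/2).
Evaluating step by step (a_0 = 1):
  n = 1: D(1) = 1(1 + 3/2) = 5/2; numerator = 3(1) = 3; a_1 = (3)/(5/2) = 6/5
  n = 2: D(2) = 2(2 + 3/2) = 7; numerator = 3(6/5) - 3(1) = 3/5; a_2 = (3/5)/(7) = 3/35
  n = 3: D(3) = 3(3 + 3/2) = 27/2; numerator = 3(3/35) - 3(6/5) = -117/35; a_3 = (-117/35)/(27/2) = -26/105
  n = 4: D(4) = 4(4 + 3/2) = 22; numerator = 3(-26/105) - 3(3/35) = -1; a_4 = (-1)/(22) = -1/22
  n = 5: D(5) = 5(5 + 3/2) = 65/2; numerator = 3(-1/22) - 3(-26/105) = 467/770; a_5 = (467/770)/(65/2) = 467/25025
  n = 6: D(6) = 6(6 + 3/2) = 45; numerator = 3(467/25025) - 3(-1/22) = 9627/50050; a_6 = (9627/50050)/(45) = 3209/750750

r = 2; a_0 = 1; a_1 = 6/5; a_2 = 3/35; a_3 = -26/105; a_4 = -1/22; a_5 = 467/25025; a_6 = 3209/750750


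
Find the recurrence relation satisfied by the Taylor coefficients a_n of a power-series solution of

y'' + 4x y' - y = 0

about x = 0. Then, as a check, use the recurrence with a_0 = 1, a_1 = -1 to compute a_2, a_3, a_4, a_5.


Substitute y = sum_n a_n x^n.
y''(x) has coefficient (n+2)(n+1) a_{n+2} at x^n;
4 x y'(x) has coefficient 4 n a_n at x^n (shift);
-y(x) has coefficient -1 a_n at x^n.
Matching x^n: (n+2)(n+1) a_{n+2} + (4n - 1) a_n = 0.
Thus a_{n+2} = (-4n + 1) / ((n+1)(n+2)) * a_n.

Check with a_0 = 1, a_1 = -1 (apply the recurrence for n = 0, 1, 2, 3): a_0 = 1, a_1 = -1, a_2 = 1/2, a_3 = 1/2, a_4 = -7/24, a_5 = -11/40.

a_(n+2) = (-4n + 1) / ((n+1)(n+2)) * a_n; check: a_0 = 1, a_1 = -1, a_2 = 1/2, a_3 = 1/2, a_4 = -7/24, a_5 = -11/40


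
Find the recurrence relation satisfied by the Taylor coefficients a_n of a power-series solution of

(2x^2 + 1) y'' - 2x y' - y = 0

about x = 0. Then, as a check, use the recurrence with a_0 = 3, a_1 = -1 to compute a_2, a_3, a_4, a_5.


Substitute y = sum_n a_n x^n.
(1 + 2 x^2) y'' contributes (n+2)(n+1) a_{n+2} + 2 n(n-1) a_n at x^n.
-2 x y'(x) contributes -2 n a_n at x^n.
-y(x) contributes -1 a_n at x^n.
Matching x^n: (n+2)(n+1) a_{n+2} + (2 n(n-1) - 2 n - 1) a_n = 0.
Thus a_{n+2} = (-2 n(n-1) + 2 n + 1) / ((n+1)(n+2)) * a_n.

Check with a_0 = 3, a_1 = -1 (apply the recurrence for n = 0, 1, 2, 3): a_0 = 3, a_1 = -1, a_2 = 3/2, a_3 = -1/2, a_4 = 1/8, a_5 = 1/8.

a_(n+2) = (-2 n(n-1) + 2 n + 1) / ((n+1)(n+2)) * a_n; check: a_0 = 3, a_1 = -1, a_2 = 3/2, a_3 = -1/2, a_4 = 1/8, a_5 = 1/8


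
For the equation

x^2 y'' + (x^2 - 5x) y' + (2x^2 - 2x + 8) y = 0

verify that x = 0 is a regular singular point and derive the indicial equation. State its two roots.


Divide by x^2 to reach normal form y'' + P_1(x) y' + P_2(x) y = 0 with P_1(x) = 1 - 5/x and P_2(x) = 2 - 2/x + 8/x^2.
x = 0 is a singular point because the y'-coefficient 1 - 5/x has a pole at x = 0 and the y-coefficient 2 - 2/x + 8/x^2 has a pole at x = 0.
It is a regular singular point because x P_1(x) = p(x) = x - 5 and x^2 P_2(x) = q(x) = 2x^2 - 2x + 8 are polynomials, hence analytic at x = 0.
p(0) = -5,  q(0) = 8.
Indicial equation: r(r-1) + p(0) r + q(0) = 0, i.e. r^2 + (p(0) - 1) r + q(0) = 0, i.e. r^2 - 6 r + 8 = 0.
Discriminant: (-6)^2 - 4(8) = 4, so r = (6 ± 2)/2.
Solving: r_1 = 4, r_2 = 2.

indicial: r^2 - 6 r + 8 = 0; roots r_1 = 4, r_2 = 2


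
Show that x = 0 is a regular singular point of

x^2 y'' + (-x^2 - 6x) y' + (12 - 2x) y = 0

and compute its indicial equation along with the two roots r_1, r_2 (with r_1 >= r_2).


Divide by x^2 to reach normal form y'' + P_1(x) y' + P_2(x) y = 0 with P_1(x) = -1 - 6/x and P_2(x) = -2/x + 12/x^2.
x = 0 is a singular point because the y'-coefficient -1 - 6/x has a pole at x = 0 and the y-coefficient -2/x + 12/x^2 has a pole at x = 0.
It is a regular singular point because x P_1(x) = p(x) = -x - 6 and x^2 P_2(x) = q(x) = 12 - 2x are polynomials, hence analytic at x = 0.
p(0) = -6,  q(0) = 12.
Indicial equation: r(r-1) + p(0) r + q(0) = 0, i.e. r^2 + (p(0) - 1) r + q(0) = 0, i.e. r^2 - 7 r + 12 = 0.
Discriminant: (-7)^2 - 4(12) = 1, so r = (7 ± 1)/2.
Solving: r_1 = 4, r_2 = 3.

indicial: r^2 - 7 r + 12 = 0; roots r_1 = 4, r_2 = 3


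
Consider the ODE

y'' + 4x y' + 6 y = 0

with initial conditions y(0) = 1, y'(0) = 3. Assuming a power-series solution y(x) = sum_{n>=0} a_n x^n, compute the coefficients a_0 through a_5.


Ansatz: y(x) = sum_{n>=0} a_n x^n, so y'(x) = sum_{n>=1} n a_n x^(n-1) and y''(x) = sum_{n>=2} n(n-1) a_n x^(n-2).
Substitute into P(x) y'' + Q(x) y' + R(x) y = 0 with P(x) = 1, Q(x) = 4x, R(x) = 6, and match powers of x.
Initial conditions: a_0 = 1, a_1 = 3.
Setting the coefficient of each power of x to zero and solving order by order (substituting the coefficients already found):
  x^0: 2 a_2 + 6 a_0 = 0  ->  2 a_2 = -6 a_0 = -6  ->  a_2 = -3
  x^1: 6 a_3 + 10 a_1 = 0  ->  6 a_3 = -10 a_1 = -30  ->  a_3 = -5
  x^2: 12 a_4 + 14 a_2 = 0  ->  12 a_4 = -14 a_2 = 42  ->  a_4 = 7/2
  x^3: 20 a_5 + 18 a_3 = 0  ->  20 a_5 = -18 a_3 = 90  ->  a_5 = 9/2
Truncated series: y(x) = 1 + 3 x - 3 x^2 - 5 x^3 + (7/2) x^4 + (9/2) x^5 + O(x^6).

a_0 = 1; a_1 = 3; a_2 = -3; a_3 = -5; a_4 = 7/2; a_5 = 9/2


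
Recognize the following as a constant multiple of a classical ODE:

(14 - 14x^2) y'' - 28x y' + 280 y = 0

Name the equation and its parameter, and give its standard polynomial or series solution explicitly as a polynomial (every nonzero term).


All three coefficients share the factor 14; dividing through by 14 gives  (1 - x^2) y'' - 2x y' + 20 y = 0.
This matches the Legendre equation (1 - x^2) y'' - 2x y' + n(n+1) y = 0 (note the -2x y' term) with n(n+1) = 20, so n = 4; the polynomial solution is P_4(x).
With y = sum_k a_k x^k, matching x^k gives (k+2)(k+1) a_{k+2} = [k(k+1) - n(n+1)] a_k = (k - 4)(k + 5) a_k. The right side vanishes at k = 4, so the series with the parity of 4 terminates at degree 4.
Standard normalization (P_n(1) = 1): leading coefficient (2n)!/(2^n (n!)^2) = 40320/(16*576) = 35/8, so a_4 = 35/8. Work downward with a_k = (k+1)(k+2) a_{k+2} / ((k - 4)(k + 5)):
  a_2 = (3)(4)(35/8) / ((2 - 4)(2 + 5)) = (105/2)/(-14) = -15/4
  a_0 = (1)(2)(-15/4) / ((0 - 4)(0 + 5)) = (-15/2)/(-20) = 3/8
Hence P_4(x) = 35 x^4/8 - 15 x^2/4 + 3/8.

P_4(x); series = 35 x^4/8 - 15 x^2/4 + 3/8


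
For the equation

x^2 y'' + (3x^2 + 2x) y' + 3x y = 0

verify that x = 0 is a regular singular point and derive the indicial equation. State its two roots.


Divide by x^2 to reach normal form y'' + P_1(x) y' + P_2(x) y = 0 with P_1(x) = 3 + 2/x and P_2(x) = 3/x.
x = 0 is a singular point because the y'-coefficient 3 + 2/x has a pole at x = 0 and the y-coefficient 3/x has a pole at x = 0.
It is a regular singular point because x P_1(x) = p(x) = 3x + 2 and x^2 P_2(x) = q(x) = 3x are polynomials, hence analytic at x = 0.
p(0) = 2,  q(0) = 0.
Indicial equation: r(r-1) + p(0) r + q(0) = 0, i.e. r^2 + (p(0) - 1) r + q(0) = 0, i.e. r^2 + 1 r = 0.
Discriminant: (1)^2 - 4(0) = 1, so r = (-1 ± 1)/2.
Solving: r_1 = 0, r_2 = -1.

indicial: r^2 + 1 r = 0; roots r_1 = 0, r_2 = -1


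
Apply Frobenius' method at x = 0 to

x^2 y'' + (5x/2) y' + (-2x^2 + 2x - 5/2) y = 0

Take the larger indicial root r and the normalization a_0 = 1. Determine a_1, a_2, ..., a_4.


Write in Frobenius form y'' + (p(x)/x) y' + (q(x)/x^2) y = 0:
  p(x) = 5/2,  q(x) = -2x^2 + 2x - 5/2.
Indicial equation: r(r-1) + (5/2) r + (-5/2) = 0 -> roots r_1 = 1, r_2 = -5/2.
Take r = r_1 = 1. Let y(x) = x^r sum_{n>=0} a_n x^n with a_0 = 1.
Substitute y = x^r sum a_n x^n and match x^{r+n}. The recurrence is
  D(n) a_n + 2 a_{n-1} - 2 a_{n-2} = 0,  where D(n) = (r+n)(r+n-1) + (5/2)(r+n) + (-5/2).
  a_n = [-2 a_{n-1} + 2 a_{n-2}] / D(n).
Since the indicial polynomial factors as (r - r_1)(r - r_2), D(n) = (r_1 + n - r_1)(r_1 + n - r_2) = n(n + 7/2).
Evaluating step by step (a_0 = 1):
  n = 1: D(1) = 1(1 + 7/2) = 9/2; numerator = -2(1) = -2; a_1 = (-2)/(9/2) = -4/9
  n = 2: D(2) = 2(2 + 7/2) = 11; numerator = -2(-4/9) + 2(1) = 26/9; a_2 = (26/9)/(11) = 26/99
  n = 3: D(3) = 3(3 + 7/2) = 39/2; numerator = -2(26/99) + 2(-4/9) = -140/99; a_3 = (-140/99)/(39/2) = -280/3861
  n = 4: D(4) = 4(4 + 7/2) = 30; numerator = -2(-280/3861) + 2(26/99) = 2588/3861; a_4 = (2588/3861)/(30) = 1294/57915

r = 1; a_0 = 1; a_1 = -4/9; a_2 = 26/99; a_3 = -280/3861; a_4 = 1294/57915


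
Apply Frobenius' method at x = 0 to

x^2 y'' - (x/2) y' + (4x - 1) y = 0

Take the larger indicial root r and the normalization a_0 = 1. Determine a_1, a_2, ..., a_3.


Write in Frobenius form y'' + (p(x)/x) y' + (q(x)/x^2) y = 0:
  p(x) = -1/2,  q(x) = 4x - 1.
Indicial equation: r(r-1) + (-1/2) r + (-1) = 0 -> roots r_1 = 2, r_2 = -1/2.
Take r = r_1 = 2. Let y(x) = x^r sum_{n>=0} a_n x^n with a_0 = 1.
Substitute y = x^r sum a_n x^n and match x^{r+n}. The recurrence is
  D(n) a_n + 4 a_{n-1} = 0,  where D(n) = (r+n)(r+n-1) + (-1/2)(r+n) + (-1).
  a_n = -4 / D(n) * a_{n-1}.
Since the indicial polynomial factors as (r - r_1)(r - r_2), D(n) = (r_1 + n - r_1)(r_1 + n - r_2) = n(n + 5/2).
Evaluating step by step (a_0 = 1):
  n = 1: D(1) = 1(1 + 5/2) = 7/2; numerator = -4(1) = -4; a_1 = (-4)/(7/2) = -8/7
  n = 2: D(2) = 2(2 + 5/2) = 9; numerator = -4(-8/7) = 32/7; a_2 = (32/7)/(9) = 32/63
  n = 3: D(3) = 3(3 + 5/2) = 33/2; numerator = -4(32/63) = -128/63; a_3 = (-128/63)/(33/2) = -256/2079

r = 2; a_0 = 1; a_1 = -8/7; a_2 = 32/63; a_3 = -256/2079


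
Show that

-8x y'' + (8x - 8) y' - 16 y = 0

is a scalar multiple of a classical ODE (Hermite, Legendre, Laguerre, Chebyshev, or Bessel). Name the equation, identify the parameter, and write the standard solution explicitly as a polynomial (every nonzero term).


All three coefficients share the factor -8; dividing through by -8 gives  x y'' + (1 - x) y' + 2 y = 0.
This matches the Laguerre equation x y'' + (1 - x) y' + n y = 0 with n = 2; the polynomial solution is L_2(x).
With y = sum_k a_k x^k, matching x^k gives (k+1)k a_{k+1} + (k+1) a_{k+1} - k a_k + n a_k = 0, i.e. (k+1)^2 a_{k+1} = (k - n) a_k = (k - 2) a_k. The right side vanishes at k = 2, so the series terminates at degree 2.
Standard normalization L_n(0) = 1 gives a_0 = 1. Work upward with a_{k+1} = (k - 2) a_k / (k+1)^2:
  a_1 = (0 - 2)(1) / 1^2 = -2/1 = -2
  a_2 = (1 - 2)(-2) / 2^2 = 2/4 = 1/2
Hence L_2(x) = x^2/2 - 2 x + 1.

L_2(x); series = x^2/2 - 2 x + 1


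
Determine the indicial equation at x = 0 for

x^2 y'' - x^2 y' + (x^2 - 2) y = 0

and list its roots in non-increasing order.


Divide by x^2 to reach normal form y'' + P_1(x) y' + P_2(x) y = 0 with P_1(x) = -1 and P_2(x) = 1 - 2/x^2.
x = 0 is a singular point because the y-coefficient 1 - 2/x^2 has a pole at x = 0.
It is a regular singular point because x P_1(x) = p(x) = -x and x^2 P_2(x) = q(x) = x^2 - 2 are polynomials, hence analytic at x = 0.
p(0) = 0,  q(0) = -2.
Indicial equation: r(r-1) + p(0) r + q(0) = 0, i.e. r^2 + (p(0) - 1) r + q(0) = 0, i.e. r^2 - 1 r - 2 = 0.
Discriminant: (-1)^2 - 4(-2) = 9, so r = (1 ± 3)/2.
Solving: r_1 = 2, r_2 = -1.

indicial: r^2 - 1 r - 2 = 0; roots r_1 = 2, r_2 = -1


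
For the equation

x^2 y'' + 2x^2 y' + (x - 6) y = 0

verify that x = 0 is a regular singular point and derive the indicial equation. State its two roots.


Divide by x^2 to reach normal form y'' + P_1(x) y' + P_2(x) y = 0 with P_1(x) = 2 and P_2(x) = 1/x - 6/x^2.
x = 0 is a singular point because the y-coefficient 1/x - 6/x^2 has a pole at x = 0.
It is a regular singular point because x P_1(x) = p(x) = 2x and x^2 P_2(x) = q(x) = x - 6 are polynomials, hence analytic at x = 0.
p(0) = 0,  q(0) = -6.
Indicial equation: r(r-1) + p(0) r + q(0) = 0, i.e. r^2 + (p(0) - 1) r + q(0) = 0, i.e. r^2 - 1 r - 6 = 0.
Discriminant: (-1)^2 - 4(-6) = 25, so r = (1 ± 5)/2.
Solving: r_1 = 3, r_2 = -2.

indicial: r^2 - 1 r - 6 = 0; roots r_1 = 3, r_2 = -2
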